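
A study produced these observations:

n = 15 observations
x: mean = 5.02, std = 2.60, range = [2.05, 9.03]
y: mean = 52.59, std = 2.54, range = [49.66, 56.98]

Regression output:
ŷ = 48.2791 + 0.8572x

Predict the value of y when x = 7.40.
ŷ = 54.6224

To predict y for x = 7.40, substitute into the regression equation:

ŷ = 48.2791 + 0.8572 × 7.40
ŷ = 48.2791 + 6.3433
ŷ = 54.6224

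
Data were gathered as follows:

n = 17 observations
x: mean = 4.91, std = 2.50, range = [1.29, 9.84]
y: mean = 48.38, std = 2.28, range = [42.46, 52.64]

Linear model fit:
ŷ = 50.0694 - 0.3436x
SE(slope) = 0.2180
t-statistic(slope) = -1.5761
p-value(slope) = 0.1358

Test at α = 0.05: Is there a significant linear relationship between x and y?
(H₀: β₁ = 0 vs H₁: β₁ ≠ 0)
Since p-value = 0.1358 ≥ α = 0.05, fail to reject H₀ — the slope is not significantly different from 0.

Hypothesis test for the slope coefficient:

H₀: β₁ = 0 (no linear relationship)
H₁: β₁ ≠ 0 (linear relationship exists)

Test statistic: t = β̂₁ / SE(β̂₁) = -0.3436 / 0.2180 = -1.5761

p = 0.1358: how often a slope estimate this far from 0 (in SE units) would arise by chance if β₁ were truly 0.

Decision rule: reject H₀ if p-value < α.
p-value = 0.1358 ≥ α = 0.05 → fail to reject H₀.

There is not sufficient evidence at the 5% significance level to conclude that a linear relationship exists between x and y.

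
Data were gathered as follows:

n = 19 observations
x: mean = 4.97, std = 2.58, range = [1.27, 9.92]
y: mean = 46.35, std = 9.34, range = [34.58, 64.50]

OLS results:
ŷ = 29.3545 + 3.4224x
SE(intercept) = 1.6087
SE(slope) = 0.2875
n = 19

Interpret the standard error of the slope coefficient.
The slope 3.4224 is pinned down to within about ±0.2875 (one SE) by these data — relative uncertainty 8.4%, i.e. precise.

SE(β̂₁) = 0.2875 says: if we drew many samples of n = 19 from the same population and refit each time, the fitted slopes would scatter with a standard deviation of roughly 0.2875 around the true β₁.

Relative precision:
- SE / |β̂₁| = 0.2875 / 3.4224 = 8.4%
- Rule of thumb (under 20%: precise; 20% to under 50%: moderately precise; 50% or more: imprecise) → precise

Rough 95% range (±2 SE): 3.4224 ± 0.5750 → (2.8474, 3.9974).

What drives SE(β̂₁): more residual scatter → larger SE.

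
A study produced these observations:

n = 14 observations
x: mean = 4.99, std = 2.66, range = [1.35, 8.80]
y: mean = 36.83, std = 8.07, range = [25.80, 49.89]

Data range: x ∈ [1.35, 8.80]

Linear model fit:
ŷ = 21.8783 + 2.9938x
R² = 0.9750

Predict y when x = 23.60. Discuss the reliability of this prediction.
ŷ = 92.5320 (extrapolation — x = 23.60 lies outside [1.35, 8.80], so reliability is low).

Prediction calculation:
ŷ = 21.8783 + 2.9938 × 23.60
ŷ = 92.5320

Reliability:
- Data range: x ∈ [1.35, 8.80]
- Prediction point: x = 23.60 is 14.80 units above the observed range → this is EXTRAPOLATION, not interpolation

Why that matters here:
- There are no observations near this x to validate the fitted line there
- The linear relationship may not hold outside the observed range
- Real relationships often flatten, saturate, or turn nonlinear at extremes

A defensible statement: 'if the linear trend continued to x = 23.60, y would be about 92.5320' — the premise is untested.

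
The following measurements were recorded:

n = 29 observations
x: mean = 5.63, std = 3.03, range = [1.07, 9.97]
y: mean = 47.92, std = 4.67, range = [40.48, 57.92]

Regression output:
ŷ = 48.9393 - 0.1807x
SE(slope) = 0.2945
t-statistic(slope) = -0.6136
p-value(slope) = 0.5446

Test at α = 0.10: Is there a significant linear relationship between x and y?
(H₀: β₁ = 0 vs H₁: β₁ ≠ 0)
p-value = 0.5446 ≥ α = 0.10, so we fail to reject H₀. The relationship is not significant.

Hypothesis test for the slope coefficient:

H₀: β₁ = 0 (no linear relationship)
H₁: β₁ ≠ 0 (linear relationship exists)

Test statistic: t = β̂₁ / SE(β̂₁) = -0.1807 / 0.2945 = -0.6136

The p-value (0.5446) is the probability, under H₀, of a t-statistic at least as extreme as |t| = 0.6136 (two-sided, df = n − 2 = 27).

Decision rule: reject H₀ if p-value < α.
p-value = 0.5446 ≥ α = 0.10 → fail to reject H₀.

There is not sufficient evidence at the 10% significance level to conclude that a linear relationship exists between x and y.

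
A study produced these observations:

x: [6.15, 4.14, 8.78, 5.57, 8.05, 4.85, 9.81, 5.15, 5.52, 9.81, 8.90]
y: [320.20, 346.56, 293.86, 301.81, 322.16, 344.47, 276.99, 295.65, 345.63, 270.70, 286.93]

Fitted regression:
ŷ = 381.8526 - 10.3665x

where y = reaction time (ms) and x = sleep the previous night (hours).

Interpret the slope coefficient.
For each additional hour of sleep, predicted reaction time decreases by approximately 10.3665 ms.

β₁ = -10.3665 is the change in predicted reaction time (ms) per additional hour of sleep.

Interpretation:
- Sleep up by 1 hour → predicted reaction time decreases by 10.3665 ms
- The effect is assumed constant over the observed range of x (linearity)

(β₀ = 381.8526 is the fitted value at x = 0 and is not part of the slope interpretation.)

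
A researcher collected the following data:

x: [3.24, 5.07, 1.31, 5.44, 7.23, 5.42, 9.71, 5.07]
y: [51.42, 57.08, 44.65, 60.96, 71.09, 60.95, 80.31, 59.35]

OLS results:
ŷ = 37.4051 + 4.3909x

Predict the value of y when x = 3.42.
ŷ = 52.4220

x = 3.42 lies inside the observed range [1.31, 9.71], so the fitted equation applies directly:

ŷ = 37.4051 + 4.3909 × 3.42
ŷ = 37.4051 + 15.0169
ŷ = 52.4220

This is the fitted mean response at that x — an individual observation would come with a wider prediction interval.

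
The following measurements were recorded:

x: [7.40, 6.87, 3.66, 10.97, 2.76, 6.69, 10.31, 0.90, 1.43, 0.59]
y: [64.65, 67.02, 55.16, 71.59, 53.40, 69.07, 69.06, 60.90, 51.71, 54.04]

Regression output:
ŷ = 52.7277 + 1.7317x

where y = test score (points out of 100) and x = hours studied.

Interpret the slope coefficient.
On average, test score is about 1.7317 points higher for every extra hour of study time.

β₁ = 1.7317 is the change in predicted test score (points) per additional hour of study time.

Interpretation:
- Study time up by 1 hour → predicted test score increases by 1.7317 points
- The effect is assumed constant over the observed range of x (linearity)

The intercept β₀ = 52.7277 is the predicted test score when study time = 0; since the smallest observed x is 0.59, this is an extrapolation and mainly anchors the line.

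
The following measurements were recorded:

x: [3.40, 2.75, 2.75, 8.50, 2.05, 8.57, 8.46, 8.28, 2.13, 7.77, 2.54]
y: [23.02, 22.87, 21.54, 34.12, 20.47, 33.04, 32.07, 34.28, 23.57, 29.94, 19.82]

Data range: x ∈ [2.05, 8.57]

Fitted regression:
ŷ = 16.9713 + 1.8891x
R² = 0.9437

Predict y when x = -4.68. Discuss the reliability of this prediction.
ŷ = 8.1303, but this is extrapolation (below the data range [2.05, 8.57]) and may be unreliable.

Prediction calculation:
ŷ = 16.9713 + 1.8891 × (-4.68)
ŷ = 8.1303

Reliability:
- Data range: x ∈ [2.05, 8.57]
- Prediction point: x = -4.68 is 6.73 units below the observed range → this is EXTRAPOLATION, not interpolation

Why that matters here:
- R² describes fit only over the sampled x values; it says nothing about behaviour beyond them
- There are no observations near this x to validate the fitted line there

The R² = 0.9437 only validates the fit within [2.05, 8.57]; treat ŷ = 8.1303 with caution.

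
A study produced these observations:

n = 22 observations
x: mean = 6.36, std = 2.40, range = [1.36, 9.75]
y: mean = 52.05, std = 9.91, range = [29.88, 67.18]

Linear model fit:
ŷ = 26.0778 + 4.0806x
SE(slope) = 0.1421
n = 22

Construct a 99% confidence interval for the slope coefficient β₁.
The 99% CI for β₁ is (3.6763, 4.4849)

Confidence interval for the slope:

The 99% CI for β₁ is: β̂₁ ± t*(α/2, n-2) × SE(β̂₁)

Step 1: Find critical t-value
- Confidence level = 0.99
- Degrees of freedom = n - 2 = 22 - 2 = 20
- t*(α/2, 20) = 2.8453

Step 2: Calculate margin of error
Margin = 2.8453 × 0.1421 = 0.4043

Step 3: Construct interval
CI = 4.0806 ± 0.4043
CI = (3.6763, 4.4849)

Interpretation: intervals built this way capture the true β₁ in 99% of repeated samples; here the plausible range for the per-unit effect of x on y is 3.6763 to 4.4849.
Both endpoints are positive, so the data support a genuinely positive slope at this confidence level.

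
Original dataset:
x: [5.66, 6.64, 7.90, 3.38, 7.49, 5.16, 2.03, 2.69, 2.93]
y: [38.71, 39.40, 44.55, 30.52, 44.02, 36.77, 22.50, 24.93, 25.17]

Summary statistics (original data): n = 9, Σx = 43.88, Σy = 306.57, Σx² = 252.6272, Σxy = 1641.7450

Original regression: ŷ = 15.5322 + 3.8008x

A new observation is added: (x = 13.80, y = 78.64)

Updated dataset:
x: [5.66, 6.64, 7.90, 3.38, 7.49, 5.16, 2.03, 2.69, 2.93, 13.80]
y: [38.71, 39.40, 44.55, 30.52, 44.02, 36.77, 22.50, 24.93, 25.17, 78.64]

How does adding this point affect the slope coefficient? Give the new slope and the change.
New slope β₁ = 4.5763 versus 3.8008 before: a change of +0.7755 (+20.4%).

The new point has HIGH LEVERAGE: x = 13.80 is far from the original mean x̄ = 43.88/9 ≈ 4.88 (original range [2.03, 7.90]).

Step 1: Update the sums with the new point (n goes from 9 to 10)
Σx  = 43.88 + 13.80 = 57.68
Σy  = 306.57 + 78.64 = 385.21
Σx² = 252.6272 + 13.80² = 252.6272 + 190.4400 = 443.0672
Σxy = 1641.7450 + 13.80×78.64 = 1641.7450 + 1085.2320 = 2726.9770

Step 2: Recompute the slope with b₁ = (nΣxy − ΣxΣy) / (nΣx² − (Σx)²)
Numerator   = 10×2726.9770 − 57.68×385.21 = 27269.7700 − 22218.9128 = 5050.8572
Denominator = 10×443.0672 − 57.68² = 4430.6720 − 3326.9824 = 1103.6896
b₁(new) = 5050.8572 / 1103.6896 = 4.5763

(Same formula on the original sums: (9×1641.7450 − 43.88×306.57) / (9×252.6272 − 43.88²) = 1323.4134 / 348.1904 = 3.8008, matching the given fit.)

Step 3: Change in slope
Δβ₁ = 4.5763 − 3.8008 = +0.7755
Relative change = +0.7755 / 3.8008 × 100% = +20.4%
→ the slope increases when the point is added.

Because the point sits above the extension of the original line at a high-leverage x, it tilts the fit up.
In practice: refit with and without it and report both if conclusions differ; investigate whether it comes from the same population as the rest of the sample.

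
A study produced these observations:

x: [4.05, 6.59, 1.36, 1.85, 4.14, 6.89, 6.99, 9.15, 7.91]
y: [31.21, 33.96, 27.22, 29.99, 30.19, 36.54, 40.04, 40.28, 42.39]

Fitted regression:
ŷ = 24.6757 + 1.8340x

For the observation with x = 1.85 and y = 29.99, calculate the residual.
Residual = 1.9214

The residual is the difference between the actual value and the predicted value:

Residual = y - ŷ

Step 1: Calculate predicted value
ŷ = 24.6757 + 1.8340 × 1.85
ŷ = 28.0686

Step 2: Calculate residual
Residual = 29.99 - 28.0686
Residual = 1.9214

Interpretation: the model underestimates the actual value by 1.9214 at this point (positive residual → observation lies above the fitted line).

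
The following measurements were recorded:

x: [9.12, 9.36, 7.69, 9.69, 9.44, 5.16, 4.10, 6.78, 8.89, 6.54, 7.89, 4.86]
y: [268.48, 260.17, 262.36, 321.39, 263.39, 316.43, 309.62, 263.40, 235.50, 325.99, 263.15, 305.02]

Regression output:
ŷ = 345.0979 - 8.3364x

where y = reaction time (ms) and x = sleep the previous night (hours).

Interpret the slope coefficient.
An increase of one hour in sleep is associated with a 8.3364 ms decrease in predicted reaction time.

The slope coefficient β₁ = -8.3364 represents the marginal effect of sleep on reaction time.

Interpretation:
- Sleep up by 1 hour → predicted reaction time decreases by 8.3364 ms
- The effect is assumed constant over the observed range of x (linearity)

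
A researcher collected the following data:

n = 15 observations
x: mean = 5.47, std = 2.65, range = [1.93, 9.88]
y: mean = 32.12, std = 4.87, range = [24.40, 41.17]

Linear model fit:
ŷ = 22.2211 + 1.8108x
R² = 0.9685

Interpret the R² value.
R² = 0.9685 means 96.85% of the variation in y is explained by the linear relationship with x. This indicates a strong fit.

R² (coefficient of determination) measures the proportion of variance in y explained by the regression model.

Here R² = 0.9685:
- Explained: 96.85% of the variation in y
- Unexplained (residual): 100% − 96.85% = 3.15%
- Rule of thumb (below 0.3 weak; 0.3 to below 0.7 moderate; 0.7 and above strong) → strong

Equivalently, for simple linear regression R² = r², so |r| = √0.9685 ≈ 0.9841.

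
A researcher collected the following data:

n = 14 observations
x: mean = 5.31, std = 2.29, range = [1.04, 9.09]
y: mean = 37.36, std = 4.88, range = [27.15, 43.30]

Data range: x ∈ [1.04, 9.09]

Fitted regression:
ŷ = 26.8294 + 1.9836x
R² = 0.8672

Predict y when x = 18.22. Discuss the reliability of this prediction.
ŷ = 62.9706 (extrapolation — x = 18.22 lies outside [1.04, 9.09], so reliability is low).

Prediction calculation:
ŷ = 26.8294 + 1.9836 × 18.22
ŷ = 62.9706

Reliability:
- Data range: x ∈ [1.04, 9.09]
- Prediction point: x = 18.22 is 9.13 units above the observed range → this is EXTRAPOLATION, not interpolation

Why that matters here:
- There are no observations near this x to validate the fitted line there
- R² describes fit only over the sampled x values; it says nothing about behaviour beyond them

A defensible statement: 'if the linear trend continued to x = 18.22, y would be about 62.9706' — the premise is untested.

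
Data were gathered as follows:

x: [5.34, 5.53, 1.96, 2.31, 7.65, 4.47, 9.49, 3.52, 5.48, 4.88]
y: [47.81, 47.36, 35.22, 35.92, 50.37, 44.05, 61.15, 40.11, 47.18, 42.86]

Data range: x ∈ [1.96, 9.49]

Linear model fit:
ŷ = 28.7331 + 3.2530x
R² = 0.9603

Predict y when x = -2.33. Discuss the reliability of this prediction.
The equation gives ŷ = 21.1536; however x = -2.33 is 4.29 units below the observed range, so this extrapolated value should not be trusted.

Prediction calculation:
ŷ = 28.7331 + 3.2530 × (-2.33)
ŷ = 21.1536

Reliability:
- Data range: x ∈ [1.96, 9.49]
- Prediction point: x = -2.33 is 4.29 units below the observed range → this is EXTRAPOLATION, not interpolation

Why that matters here:
- R² describes fit only over the sampled x values; it says nothing about behaviour beyond them
- The linear relationship may not hold outside the observed range

The R² = 0.9603 only validates the fit within [1.96, 9.49]; treat ŷ = 21.1536 with caution.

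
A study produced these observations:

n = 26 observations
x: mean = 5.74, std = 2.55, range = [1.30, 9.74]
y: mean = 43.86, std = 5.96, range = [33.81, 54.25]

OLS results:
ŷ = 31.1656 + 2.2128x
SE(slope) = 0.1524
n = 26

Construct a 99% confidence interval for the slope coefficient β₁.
The 99% CI for β₁ is (1.7866, 2.6390)

Confidence interval for the slope:

The 99% CI for β₁ is: β̂₁ ± t*(α/2, n-2) × SE(β̂₁)

Step 1: Find critical t-value
- Confidence level = 0.99
- Degrees of freedom = n - 2 = 26 - 2 = 24
- t*(α/2, 24) = 2.7969

Step 2: Calculate margin of error
Margin = 2.7969 × 0.1524 = 0.4262

Step 3: Construct interval
CI = 2.2128 ± 0.4262
CI = (1.7866, 2.6390)

Interpretation: We are 99% confident that the true slope β₁ lies between 1.7866 and 2.6390.
The interval does not include 0, suggesting a significant linear relationship.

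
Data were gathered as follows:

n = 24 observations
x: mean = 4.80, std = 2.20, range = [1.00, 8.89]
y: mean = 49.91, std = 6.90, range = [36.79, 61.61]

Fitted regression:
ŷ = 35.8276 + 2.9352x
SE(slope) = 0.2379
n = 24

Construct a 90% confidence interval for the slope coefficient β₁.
The 90% CI for β₁ is (2.5267, 3.3437)

Confidence interval for the slope:

The 90% CI for β₁ is: β̂₁ ± t*(α/2, n-2) × SE(β̂₁)

Step 1: Find critical t-value
- Confidence level = 0.9
- Degrees of freedom = n - 2 = 24 - 2 = 22
- t*(α/2, 22) = 1.7171

Step 2: Calculate margin of error
Margin = 1.7171 × 0.2379 = 0.4085

Step 3: Construct interval
CI = 2.9352 ± 0.4085
CI = (2.5267, 3.3437)

Interpretation: We are 90% confident that the true slope β₁ lies between 2.5267 and 3.3437.
Since 0 is outside the interval, a two-sided test at α = 0.10 would reject H₀: β₁ = 0.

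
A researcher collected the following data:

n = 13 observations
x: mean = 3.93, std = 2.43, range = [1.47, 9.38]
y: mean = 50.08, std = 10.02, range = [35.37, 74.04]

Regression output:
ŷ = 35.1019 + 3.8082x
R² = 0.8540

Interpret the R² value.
About 85.40% of the variability in y is accounted for by the regression on x (R² = 0.8540) — a strong linear fit.

R² = 1 − SS_res/SS_tot compares the residual scatter to the total scatter of y about its mean.

Here R² = 0.8540:
- Explained: 85.40% of the variation in y
- Unexplained (residual): 100% − 85.40% = 14.60%
- Rule of thumb (below 0.3 weak; 0.3 to below 0.7 moderate; 0.7 and above strong) → strong

Note: R² says nothing about causation, and a high R² does not by itself mean the linear form is appropriate — check the residuals.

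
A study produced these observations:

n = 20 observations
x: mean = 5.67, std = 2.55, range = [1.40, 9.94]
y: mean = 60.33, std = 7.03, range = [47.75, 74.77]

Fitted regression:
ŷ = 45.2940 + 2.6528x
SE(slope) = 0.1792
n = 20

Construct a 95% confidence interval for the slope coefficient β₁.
The 95% CI for β₁ is (2.2763, 3.0293)

Confidence interval for the slope:

The 95% CI for β₁ is: β̂₁ ± t*(α/2, n-2) × SE(β̂₁)

Step 1: Find critical t-value
- Confidence level = 0.95
- Degrees of freedom = n - 2 = 20 - 2 = 18
- t*(α/2, 18) = 2.1009

Step 2: Calculate margin of error
Margin = 2.1009 × 0.1792 = 0.3765

Step 3: Construct interval
CI = 2.6528 ± 0.3765
CI = (2.2763, 3.0293)

Interpretation: intervals built this way capture the true β₁ in 95% of repeated samples; here the plausible range for the per-unit effect of x on y is 2.2763 to 3.0293.
Since 0 is outside the interval, a two-sided test at α = 0.05 would reject H₀: β₁ = 0.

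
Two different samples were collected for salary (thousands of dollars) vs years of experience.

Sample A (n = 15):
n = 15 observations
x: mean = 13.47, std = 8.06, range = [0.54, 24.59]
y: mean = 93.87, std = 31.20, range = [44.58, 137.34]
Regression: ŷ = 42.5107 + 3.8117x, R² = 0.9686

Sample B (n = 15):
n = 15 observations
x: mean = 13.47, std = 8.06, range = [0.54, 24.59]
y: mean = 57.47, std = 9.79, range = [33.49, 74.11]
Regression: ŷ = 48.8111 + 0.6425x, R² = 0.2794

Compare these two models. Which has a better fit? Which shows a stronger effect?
Model A has the better fit (R² = 0.9686 vs 0.2794). Model A shows the stronger effect (|β₁| = 3.8117 vs 0.6425).

Model Comparison:

Fit — compare R²:
- Model A: R² = 0.9686 → 96.86% of variance in salary explained
- Model B: R² = 0.2794 → 27.94% of variance in salary explained
- 0.9686 > 0.2794 → Model A has the better fit

Effect size (slope magnitude):
- Model A: β₁ = 3.8117 → predicted salary rises 3.8117 thousand dollars per additional year of experience
- Model B: β₁ = 0.6425 → predicted salary rises 0.6425 thousand dollars per additional year of experience
- |3.8117| > |0.6425| → Model A shows the stronger marginal effect

Note: The two samples could reflect different populations, time periods, or measurement quality.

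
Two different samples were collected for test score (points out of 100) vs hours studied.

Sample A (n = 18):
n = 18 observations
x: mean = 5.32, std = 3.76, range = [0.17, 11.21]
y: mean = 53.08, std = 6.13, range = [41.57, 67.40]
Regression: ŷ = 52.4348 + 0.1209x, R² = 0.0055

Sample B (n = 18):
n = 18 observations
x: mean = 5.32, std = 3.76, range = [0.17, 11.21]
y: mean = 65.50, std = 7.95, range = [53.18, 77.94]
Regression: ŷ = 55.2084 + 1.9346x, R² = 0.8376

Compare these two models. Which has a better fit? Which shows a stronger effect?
Model B has the better fit (R² = 0.8376 vs 0.0055). Model B shows the stronger effect (|β₁| = 1.9346 vs 0.1209).

Model Comparison:

Goodness of fit (R²):
- Model A: R² = 0.0055 → 0.55% of variance in test score explained
- Model B: R² = 0.8376 → 83.76% of variance in test score explained
- 0.8376 > 0.0055 → Model B has the better fit

Which has the larger per-hour effect? (|β₁|)
- Model A: β₁ = 0.1209 → predicted test score rises 0.1209 points per additional hour of study time
- Model B: β₁ = 1.9346 → predicted test score rises 1.9346 points per additional hour of study time
- |0.1209| < |1.9346| → Model B shows the stronger marginal effect

Note: R² measures how tightly points cluster around the line; β₁ measures how steep the line is — they answer different questions.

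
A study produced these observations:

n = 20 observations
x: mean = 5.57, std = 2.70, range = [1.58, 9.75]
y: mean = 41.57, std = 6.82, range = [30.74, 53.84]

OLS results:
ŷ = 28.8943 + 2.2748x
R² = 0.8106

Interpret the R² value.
The model explains 81.06% of the variance in y (R² = 0.8106), leaving 18.94% unexplained; the fit is strong.

R² (coefficient of determination) measures the proportion of variance in y explained by the regression model.

Here R² = 0.8106:
- Explained: 81.06% of the variation in y
- Unexplained (residual): 100% − 81.06% = 18.94%
- Rule of thumb (below 0.3 weak; 0.3 to below 0.7 moderate; 0.7 and above strong) → strong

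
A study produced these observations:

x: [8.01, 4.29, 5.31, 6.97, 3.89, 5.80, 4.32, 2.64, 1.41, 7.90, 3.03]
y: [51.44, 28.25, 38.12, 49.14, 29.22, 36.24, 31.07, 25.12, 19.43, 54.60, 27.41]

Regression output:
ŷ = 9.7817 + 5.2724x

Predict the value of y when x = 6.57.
ŷ = 44.4214

Plug x = 6.57 into the fitted line:

ŷ = 9.7817 + 5.2724 × 6.57
ŷ = 9.7817 + 34.6397
ŷ = 44.4214

This is a point prediction; actual observations scatter around it by roughly the residual standard deviation.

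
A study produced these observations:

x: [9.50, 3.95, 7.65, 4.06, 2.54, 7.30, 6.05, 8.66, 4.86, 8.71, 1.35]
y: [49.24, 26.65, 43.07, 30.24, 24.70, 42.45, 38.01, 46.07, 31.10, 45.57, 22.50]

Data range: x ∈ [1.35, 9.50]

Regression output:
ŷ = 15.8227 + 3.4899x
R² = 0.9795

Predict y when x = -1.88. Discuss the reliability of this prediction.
ŷ = 9.2617 (extrapolation — x = -1.88 lies outside [1.35, 9.50], so reliability is low).

Prediction calculation:
ŷ = 15.8227 + 3.4899 × (-1.88)
ŷ = 9.2617

Reliability:
- Data range: x ∈ [1.35, 9.50]
- Prediction point: x = -1.88 is 3.23 units below the observed range → this is EXTRAPOLATION, not interpolation

Why that matters here:
- The standard error of prediction grows with (x − x̄)², and x = -1.88 is far from x̄ = 5.88
- Real relationships often flatten, saturate, or turn nonlinear at extremes

Report the number if required, but flag clearly that it is an extrapolation.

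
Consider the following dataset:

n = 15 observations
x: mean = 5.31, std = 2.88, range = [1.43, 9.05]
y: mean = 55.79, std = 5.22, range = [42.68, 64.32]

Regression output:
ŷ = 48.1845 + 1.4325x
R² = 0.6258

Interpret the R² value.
The model explains 62.58% of the variance in y (R² = 0.6258), leaving 37.42% unexplained; the fit is moderate.

R² (coefficient of determination) measures the proportion of variance in y explained by the regression model.

Here R² = 0.6258:
- Explained: 62.58% of the variation in y
- Unexplained (residual): 100% − 62.58% = 37.42%
- Rule of thumb (below 0.3 weak; 0.3 to below 0.7 moderate; 0.7 and above strong) → moderate

Note: R² says nothing about causation, and a high R² does not by itself mean the linear form is appropriate — check the residuals.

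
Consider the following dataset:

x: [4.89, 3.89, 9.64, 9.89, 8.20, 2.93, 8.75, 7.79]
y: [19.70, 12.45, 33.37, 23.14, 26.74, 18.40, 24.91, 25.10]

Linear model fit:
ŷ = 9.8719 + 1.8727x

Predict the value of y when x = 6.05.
ŷ = 21.2017

Plug x = 6.05 into the fitted line:

ŷ = 9.8719 + 1.8727 × 6.05
ŷ = 9.8719 + 11.3298
ŷ = 21.2017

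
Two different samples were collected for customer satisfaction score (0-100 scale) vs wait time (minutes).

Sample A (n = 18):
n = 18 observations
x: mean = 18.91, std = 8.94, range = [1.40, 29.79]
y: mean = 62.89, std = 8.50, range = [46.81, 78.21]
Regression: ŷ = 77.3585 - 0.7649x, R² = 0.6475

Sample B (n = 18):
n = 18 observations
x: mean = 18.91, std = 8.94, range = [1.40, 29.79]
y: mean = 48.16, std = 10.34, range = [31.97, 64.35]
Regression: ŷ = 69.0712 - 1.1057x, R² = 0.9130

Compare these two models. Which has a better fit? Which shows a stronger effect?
Model B has the better fit (R² = 0.9130 vs 0.6475). Model B shows the stronger effect (|β₁| = 1.1057 vs 0.7649).

Model Comparison:

Fit — compare R²:
- Model A: R² = 0.6475 → 64.75% of variance in satisfaction score explained
- Model B: R² = 0.9130 → 91.30% of variance in satisfaction score explained
- 0.9130 > 0.6475 → Model B has the better fit

Which has the larger per-minute effect? (|β₁|)
- Model A: β₁ = -0.7649 → predicted satisfaction score falls 0.7649 points per additional minute of wait time
- Model B: β₁ = -1.1057 → predicted satisfaction score falls 1.1057 points per additional minute of wait time
- |-0.7649| < |-1.1057| → Model B shows the stronger marginal effect

Note: R² measures how tightly points cluster around the line; β₁ measures how steep the line is — they answer different questions.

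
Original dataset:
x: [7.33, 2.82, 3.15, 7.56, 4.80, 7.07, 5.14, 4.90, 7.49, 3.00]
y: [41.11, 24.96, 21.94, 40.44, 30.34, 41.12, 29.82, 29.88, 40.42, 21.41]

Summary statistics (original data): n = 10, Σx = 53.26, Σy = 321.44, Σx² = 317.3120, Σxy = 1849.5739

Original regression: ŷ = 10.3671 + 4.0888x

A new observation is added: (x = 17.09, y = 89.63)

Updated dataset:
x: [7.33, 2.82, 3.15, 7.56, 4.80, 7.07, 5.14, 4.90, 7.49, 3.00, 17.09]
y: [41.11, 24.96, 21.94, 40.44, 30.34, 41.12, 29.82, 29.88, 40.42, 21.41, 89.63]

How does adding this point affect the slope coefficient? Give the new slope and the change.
New slope β₁ = 4.7182 versus 4.0888 before: a change of +0.6294 (+15.4%).

x = 17.09 lies well outside the original x-range [2.82, 7.56] (x̄ ≈ 5.33), so this observation has high leverage and can move the slope substantially.

Step 1: Update the sums with the new point (n goes from 10 to 11)
Σx  = 53.26 + 17.09 = 70.35
Σy  = 321.44 + 89.63 = 411.07
Σx² = 317.3120 + 17.09² = 317.3120 + 292.0681 = 609.3801
Σxy = 1849.5739 + 17.09×89.63 = 1849.5739 + 1531.7767 = 3381.3506

Step 2: Recompute the slope with b₁ = (nΣxy − ΣxΣy) / (nΣx² − (Σx)²)
Numerator   = 11×3381.3506 − 70.35×411.07 = 37194.8566 − 28918.7745 = 8276.0821
Denominator = 11×609.3801 − 70.35² = 6703.1811 − 4949.1225 = 1754.0586
b₁(new) = 8276.0821 / 1754.0586 = 4.7182

(Same formula on the original sums: (10×1849.5739 − 53.26×321.44) / (10×317.3120 − 53.26²) = 1375.8446 / 336.4924 = 4.0888, matching the given fit.)

Step 3: Change in slope
Δβ₁ = 4.7182 − 4.0888 = +0.6294
Relative change = +0.6294 / 4.0888 × 100% = +15.4%
→ the slope increases when the point is added.

Because the point sits above the extension of the original line at a high-leverage x, it tilts the fit up.
In practice: check such a point for data-entry or measurement error.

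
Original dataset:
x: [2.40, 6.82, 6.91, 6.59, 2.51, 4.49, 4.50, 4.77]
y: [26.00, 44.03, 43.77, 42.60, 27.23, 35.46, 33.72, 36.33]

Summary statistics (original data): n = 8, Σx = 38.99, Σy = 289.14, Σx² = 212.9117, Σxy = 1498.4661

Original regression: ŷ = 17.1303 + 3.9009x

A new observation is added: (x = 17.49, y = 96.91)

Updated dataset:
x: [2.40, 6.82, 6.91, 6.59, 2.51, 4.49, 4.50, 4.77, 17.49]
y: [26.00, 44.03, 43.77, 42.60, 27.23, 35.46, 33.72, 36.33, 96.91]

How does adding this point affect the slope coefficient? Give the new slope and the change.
The slope changes from 3.9009 to 4.6891 (change of +0.7882, or +20.2%).

The new point has HIGH LEVERAGE: x = 17.49 is far from the original mean x̄ = 38.99/8 ≈ 4.87 (original range [2.40, 6.91]).

Step 1: Update the sums with the new point (n goes from 8 to 9)
Σx  = 38.99 + 17.49 = 56.48
Σy  = 289.14 + 96.91 = 386.05
Σx² = 212.9117 + 17.49² = 212.9117 + 305.9001 = 518.8118
Σxy = 1498.4661 + 17.49×96.91 = 1498.4661 + 1694.9559 = 3193.4220

Step 2: Recompute the slope with b₁ = (nΣxy − ΣxΣy) / (nΣx² − (Σx)²)
Numerator   = 9×3193.4220 − 56.48×386.05 = 28740.7980 − 21804.1040 = 6936.6940
Denominator = 9×518.8118 − 56.48² = 4669.3062 − 3189.9904 = 1479.3158
b₁(new) = 6936.6940 / 1479.3158 = 4.6891

(Same formula on the original sums: (8×1498.4661 − 38.99×289.14) / (8×212.9117 − 38.99²) = 714.1602 / 183.0735 = 3.9009, matching the given fit.)

Step 3: Change in slope
Δβ₁ = 4.6891 − 3.9009 = +0.7882
Relative change = +0.7882 / 3.9009 × 100% = +20.2%
→ the slope increases when the point is added.

A high-leverage point only changes the slope if it is off the original line; here y = 96.91 is above the original trend, so the slope increases.
In practice: check such a point for data-entry or measurement error.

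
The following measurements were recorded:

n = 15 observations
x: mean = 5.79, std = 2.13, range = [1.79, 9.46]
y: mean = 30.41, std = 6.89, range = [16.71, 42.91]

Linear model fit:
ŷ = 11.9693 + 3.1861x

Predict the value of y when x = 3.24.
ŷ = 22.2923

Plug x = 3.24 into the fitted line:

ŷ = 11.9693 + 3.1861 × 3.24
ŷ = 11.9693 + 10.3230
ŷ = 22.2923

This is a point prediction; actual observations scatter around it by roughly the residual standard deviation.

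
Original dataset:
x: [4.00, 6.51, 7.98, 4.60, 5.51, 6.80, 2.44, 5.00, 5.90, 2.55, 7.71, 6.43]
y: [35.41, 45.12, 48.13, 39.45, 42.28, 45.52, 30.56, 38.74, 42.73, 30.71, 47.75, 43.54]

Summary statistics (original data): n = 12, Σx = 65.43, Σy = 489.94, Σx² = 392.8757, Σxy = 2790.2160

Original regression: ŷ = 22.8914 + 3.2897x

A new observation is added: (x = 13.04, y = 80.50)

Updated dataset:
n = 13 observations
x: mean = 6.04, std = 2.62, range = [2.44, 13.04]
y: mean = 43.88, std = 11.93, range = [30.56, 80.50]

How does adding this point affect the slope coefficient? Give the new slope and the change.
The slope changes from 3.2897 to 4.4440 (change of +1.1543, or +35.1%).

x = 13.04 lies well outside the original x-range [2.44, 7.98] (x̄ ≈ 5.45), so this observation has high leverage and can move the slope substantially.

Step 1: Update the sums with the new point (n goes from 12 to 13)
Σx  = 65.43 + 13.04 = 78.47
Σy  = 489.94 + 80.50 = 570.44
Σx² = 392.8757 + 13.04² = 392.8757 + 170.0416 = 562.9173
Σxy = 2790.2160 + 13.04×80.50 = 2790.2160 + 1049.7200 = 3839.9360

Step 2: Recompute the slope with b₁ = (nΣxy − ΣxΣy) / (nΣx² − (Σx)²)
Numerator   = 13×3839.9360 − 78.47×570.44 = 49919.1680 − 44762.4268 = 5156.7412
Denominator = 13×562.9173 − 78.47² = 7317.9249 − 6157.5409 = 1160.3840
b₁(new) = 5156.7412 / 1160.3840 = 4.4440

(Same formula on the original sums: (12×2790.2160 − 65.43×489.94) / (12×392.8757 − 65.43²) = 1425.8178 / 433.4235 = 3.2897, matching the given fit.)

Step 3: Change in slope
Δβ₁ = 4.4440 − 3.2897 = +1.1543
Relative change = +1.1543 / 3.2897 × 100% = +35.1%
→ the slope increases when the point is added.

A high-leverage point only changes the slope if it is off the original line; here y = 80.50 is above the original trend, so the slope increases.
In practice: examine leverage (hᵢ) and Cook's distance rather than deleting it automatically; refit with and without it and report both if conclusions differ.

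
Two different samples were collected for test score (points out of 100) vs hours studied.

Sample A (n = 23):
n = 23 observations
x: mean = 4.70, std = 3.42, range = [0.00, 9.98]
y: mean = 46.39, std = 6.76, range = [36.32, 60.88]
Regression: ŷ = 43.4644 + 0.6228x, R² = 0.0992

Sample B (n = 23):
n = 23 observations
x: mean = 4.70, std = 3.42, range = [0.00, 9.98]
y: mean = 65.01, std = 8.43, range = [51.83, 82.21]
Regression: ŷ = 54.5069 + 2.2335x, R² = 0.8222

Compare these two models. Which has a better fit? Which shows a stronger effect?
Model B has the better fit (R² = 0.8222 vs 0.0992). Model B shows the stronger effect (|β₁| = 2.2335 vs 0.6228).

Model Comparison:

Goodness of fit (R²):
- Model A: R² = 0.0992 → 9.92% of variance in test score explained
- Model B: R² = 0.8222 → 82.22% of variance in test score explained
- 0.8222 > 0.0992 → Model B has the better fit

Effect size (slope magnitude):
- Model A: β₁ = 0.6228 → predicted test score rises 0.6228 points per additional hour of study time
- Model B: β₁ = 2.2335 → predicted test score rises 2.2335 points per additional hour of study time
- |0.6228| < |2.2335| → Model B shows the stronger marginal effect

Note: A steeper slope doesn't make a better model if the scatter around the line is large.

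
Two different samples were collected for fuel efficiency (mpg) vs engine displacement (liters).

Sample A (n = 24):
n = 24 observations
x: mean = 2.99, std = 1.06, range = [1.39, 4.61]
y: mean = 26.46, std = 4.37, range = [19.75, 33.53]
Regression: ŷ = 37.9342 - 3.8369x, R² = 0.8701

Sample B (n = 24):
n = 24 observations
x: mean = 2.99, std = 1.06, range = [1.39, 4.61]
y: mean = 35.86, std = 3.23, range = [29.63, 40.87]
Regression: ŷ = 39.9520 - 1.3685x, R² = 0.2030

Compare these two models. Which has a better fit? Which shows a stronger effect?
Model A has the better fit (R² = 0.8701 vs 0.2030). Model A shows the stronger effect (|β₁| = 3.8369 vs 1.3685).

Model Comparison:

Which explains more variance? (R²)
- Model A: R² = 0.8701 → 87.01% of variance in fuel efficiency explained
- Model B: R² = 0.2030 → 20.30% of variance in fuel efficiency explained
- 0.8701 > 0.2030 → Model A has the better fit

Which has the larger per-liter effect? (|β₁|)
- Model A: β₁ = -3.8369 → predicted fuel efficiency falls 3.8369 mpg per additional liter of engine displacement
- Model B: β₁ = -1.3685 → predicted fuel efficiency falls 1.3685 mpg per additional liter of engine displacement
- |-3.8369| > |-1.3685| → Model A shows the stronger marginal effect

Notes:
- A better fit (higher R²) doesn't necessarily mean a more important relationship.
- The two samples could reflect different populations, time periods, or measurement quality.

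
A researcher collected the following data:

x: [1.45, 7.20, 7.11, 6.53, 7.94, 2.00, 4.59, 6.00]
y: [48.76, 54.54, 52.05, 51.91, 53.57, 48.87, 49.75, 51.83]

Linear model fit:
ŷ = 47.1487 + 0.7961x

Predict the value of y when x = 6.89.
ŷ = 52.6338

x = 6.89 lies inside the observed range [1.45, 7.94], so the fitted equation applies directly:

ŷ = 47.1487 + 0.7961 × 6.89
ŷ = 47.1487 + 5.4851
ŷ = 52.6338

This is the fitted mean response at that x — an individual observation would come with a wider prediction interval.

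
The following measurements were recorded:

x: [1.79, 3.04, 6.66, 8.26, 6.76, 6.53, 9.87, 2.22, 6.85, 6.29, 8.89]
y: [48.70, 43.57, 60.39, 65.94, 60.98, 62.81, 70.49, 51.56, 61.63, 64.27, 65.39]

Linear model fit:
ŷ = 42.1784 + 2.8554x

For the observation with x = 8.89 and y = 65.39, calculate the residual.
Residual = -2.1729

The residual is the difference between the actual value and the predicted value:

Residual = y - ŷ

Step 1: Calculate predicted value
ŷ = 42.1784 + 2.8554 × 8.89
ŷ = 67.5629

Step 2: Calculate residual
Residual = 65.39 - 67.5629
Residual = -2.1729

The residual is negative, so the observed y = 65.39 sits below the regression line (the line overestimates it by 2.1729).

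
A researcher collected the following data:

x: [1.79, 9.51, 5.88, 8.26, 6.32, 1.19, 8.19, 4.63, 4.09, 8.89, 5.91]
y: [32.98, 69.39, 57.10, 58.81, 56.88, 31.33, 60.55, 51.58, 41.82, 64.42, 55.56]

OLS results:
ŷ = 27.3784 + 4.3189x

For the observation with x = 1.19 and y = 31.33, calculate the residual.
Residual = -1.1879

The residual is the difference between the actual value and the predicted value:

Residual = y - ŷ

Step 1: Calculate predicted value
ŷ = 27.3784 + 4.3189 × 1.19
ŷ = 32.5179

Step 2: Calculate residual
Residual = 31.33 - 32.5179
Residual = -1.1879

Sign check: y < ŷ, so the point is below the line and the fit overestimates here.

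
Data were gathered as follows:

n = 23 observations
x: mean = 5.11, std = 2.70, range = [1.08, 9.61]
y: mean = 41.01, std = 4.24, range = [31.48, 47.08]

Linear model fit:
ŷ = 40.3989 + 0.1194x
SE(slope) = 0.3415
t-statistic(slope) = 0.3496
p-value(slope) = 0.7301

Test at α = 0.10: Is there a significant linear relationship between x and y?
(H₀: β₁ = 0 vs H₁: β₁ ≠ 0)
Fail to reject H₀: p-value = 0.7301 ≥ α = 0.10. The linear relationship is not significant at the 10% level.

Hypothesis test for the slope coefficient:

H₀: β₁ = 0 (no linear relationship)
H₁: β₁ ≠ 0 (linear relationship exists)

Test statistic: t = β̂₁ / SE(β̂₁) = 0.1194 / 0.3415 = 0.3496

The p-value (0.7301) is the probability, under H₀, of a t-statistic at least as extreme as |t| = 0.3496 (two-sided, df = n − 2 = 21).

Decision rule: reject H₀ if p-value < α.
p-value = 0.7301 ≥ α = 0.10 → fail to reject H₀.

Conclusion: the linear association between x and y is not significant at the 10% level.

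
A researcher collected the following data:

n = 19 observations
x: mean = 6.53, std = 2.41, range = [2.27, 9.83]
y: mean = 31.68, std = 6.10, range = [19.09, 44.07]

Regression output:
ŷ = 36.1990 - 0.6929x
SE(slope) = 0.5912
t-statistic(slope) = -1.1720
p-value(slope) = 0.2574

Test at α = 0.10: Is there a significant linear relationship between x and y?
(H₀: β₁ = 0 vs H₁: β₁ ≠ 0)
Fail to reject H₀: p-value = 0.2574 ≥ α = 0.10. The linear relationship is not significant at the 10% level.

Hypothesis test for the slope coefficient:

H₀: β₁ = 0 (no linear relationship)
H₁: β₁ ≠ 0 (linear relationship exists)

Test statistic: t = β̂₁ / SE(β̂₁) = -0.6929 / 0.5912 = -1.1720

With df = 17, the two-sided p-value for |t| = 1.1720 is 0.2574.

Decision rule: reject H₀ if p-value < α.
p-value = 0.2574 ≥ α = 0.10 → fail to reject H₀.

At α = 0.10 the data do not provide convincing evidence of a nonzero slope.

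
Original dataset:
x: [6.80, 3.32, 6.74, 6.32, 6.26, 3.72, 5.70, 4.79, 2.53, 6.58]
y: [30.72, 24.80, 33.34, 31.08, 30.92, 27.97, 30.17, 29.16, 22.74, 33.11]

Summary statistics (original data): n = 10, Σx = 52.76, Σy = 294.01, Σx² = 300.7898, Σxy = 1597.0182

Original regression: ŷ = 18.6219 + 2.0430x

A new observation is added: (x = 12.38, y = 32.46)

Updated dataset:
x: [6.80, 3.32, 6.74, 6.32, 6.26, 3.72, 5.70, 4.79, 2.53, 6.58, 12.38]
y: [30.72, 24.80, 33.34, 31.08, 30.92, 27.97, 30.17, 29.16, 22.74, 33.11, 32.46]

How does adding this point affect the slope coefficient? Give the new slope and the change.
The slope changes from 2.0430 to 0.9600 (change of -1.0830, or -53.0%).

The new point has HIGH LEVERAGE: x = 12.38 is far from the original mean x̄ = 52.76/10 ≈ 5.28 (original range [2.53, 6.80]).

Step 1: Update the sums with the new point (n goes from 10 to 11)
Σx  = 52.76 + 12.38 = 65.14
Σy  = 294.01 + 32.46 = 326.47
Σx² = 300.7898 + 12.38² = 300.7898 + 153.2644 = 454.0542
Σxy = 1597.0182 + 12.38×32.46 = 1597.0182 + 401.8548 = 1998.8730

Step 2: Recompute the slope with b₁ = (nΣxy − ΣxΣy) / (nΣx² − (Σx)²)
Numerator   = 11×1998.8730 − 65.14×326.47 = 21987.6030 − 21266.2558 = 721.3472
Denominator = 11×454.0542 − 65.14² = 4994.5962 − 4243.2196 = 751.3766
b₁(new) = 721.3472 / 751.3766 = 0.9600

(Same formula on the original sums: (10×1597.0182 − 52.76×294.01) / (10×300.7898 − 52.76²) = 458.2144 / 224.2804 = 2.0430, matching the given fit.)

Step 3: Change in slope
Δβ₁ = 0.9600 − 2.0430 = -1.0830
Relative change = -1.0830 / 2.0430 × 100% = -53.0%
→ the slope decreases when the point is added.

Because the point sits below the extension of the original line at a high-leverage x, it tilts the fit down.
In practice: refit with and without it and report both if conclusions differ; check such a point for data-entry or measurement error.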